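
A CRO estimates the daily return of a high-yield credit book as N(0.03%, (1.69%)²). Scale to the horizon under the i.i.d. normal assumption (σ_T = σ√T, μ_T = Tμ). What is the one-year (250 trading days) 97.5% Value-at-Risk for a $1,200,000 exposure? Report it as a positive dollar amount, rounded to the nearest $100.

$538,500

At 97.5%, z = 1.960.
σ_{250d} = 1.69% × √250 = 26.721%; μ_{250d} = 250 × 0.03% = 7.500%.
VaR = −(7.500%) + 1.960 × 26.721% = 44.873%.
On $1,200,000: 0.44873 × $1,200,000 = $538,476.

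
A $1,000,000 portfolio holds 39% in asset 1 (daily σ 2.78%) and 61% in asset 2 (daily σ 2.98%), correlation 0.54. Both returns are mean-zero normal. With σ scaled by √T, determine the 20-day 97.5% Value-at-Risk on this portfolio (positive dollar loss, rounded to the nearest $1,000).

$225,000

σ_p = √(0.39²·2.78² + 0.61²·2.98² + 2·0.54·0.39·0.61·2.78·2.98) = 2.571%.
σ_{20d} = 2.571% × √20 = 11.498%.
z(97.5%) = 1.960.
VaR = 1.960 × 11.498% = 22.536%; on $1,000,000 that is $225,360.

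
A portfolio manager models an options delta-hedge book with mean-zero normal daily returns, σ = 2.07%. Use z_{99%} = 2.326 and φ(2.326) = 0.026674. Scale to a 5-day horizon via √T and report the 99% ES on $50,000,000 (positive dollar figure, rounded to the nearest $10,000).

$6,170,000

σ_{5d} = 2.07% × √5 = 4.629%.
ES multiplier = φ(z)/(1−α) = 0.026674/0.01 = 2.667.
ES = 4.629% × 2.667 = 12.346%; on $50,000,000: $6,173,000.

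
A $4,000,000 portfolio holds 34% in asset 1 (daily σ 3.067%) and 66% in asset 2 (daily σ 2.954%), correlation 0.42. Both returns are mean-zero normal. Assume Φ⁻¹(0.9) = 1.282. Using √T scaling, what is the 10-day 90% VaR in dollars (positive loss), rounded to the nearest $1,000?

$416,000

σ_p = √(0.34²·3.067² + 0.66²·2.954² + 2·0.42·0.34·0.66·3.067·2.954) = 2.568%.
σ_{10d} = 2.568% × √10 = 8.121%.
VaR = 1.282 × 8.121% = 10.411%; on $4,000,000 that is $416,440.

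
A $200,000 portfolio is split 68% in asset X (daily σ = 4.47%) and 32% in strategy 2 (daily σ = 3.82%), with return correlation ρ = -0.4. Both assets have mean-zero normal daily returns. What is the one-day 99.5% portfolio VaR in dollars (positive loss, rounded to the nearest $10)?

$14,350

σ_p² = 0.68²·4.47² + 0.32²·3.82² + 2·-0.4·0.68·0.32·4.47·3.82 = 7.7609 (%²).
σ_p = √7.7609 = 2.786%.
At 99.5%, z = 2.576.
VaR = 2.576 × 2.786% = 7.177%; on $200,000 that is $14,354.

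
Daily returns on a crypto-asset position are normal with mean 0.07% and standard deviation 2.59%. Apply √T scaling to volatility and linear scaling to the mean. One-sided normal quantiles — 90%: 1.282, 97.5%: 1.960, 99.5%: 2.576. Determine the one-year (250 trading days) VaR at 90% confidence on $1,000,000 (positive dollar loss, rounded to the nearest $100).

$350,000

σ_{250d} = 2.59% × √250 = 40.951%; μ_{250d} = 250 × 0.07% = 17.500%.
VaR = −(17.500%) + 1.282 × 40.951% = 34.999%.
On $1,000,000: 0.34999 × $1,000,000 = $349,990.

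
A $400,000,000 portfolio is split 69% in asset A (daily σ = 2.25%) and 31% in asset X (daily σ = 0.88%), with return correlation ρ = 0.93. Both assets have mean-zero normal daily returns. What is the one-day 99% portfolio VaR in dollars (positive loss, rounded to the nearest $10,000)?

$16,830,000

σ_p² = 0.69²·2.25² + 0.31²·0.88² + 2·0.93·0.69·0.31·2.25·0.88 = 3.2724 (%²).
σ_p = √3.2724 = 1.809%.
At 99%, z = 2.326.
VaR = 2.326 × 1.809% = 4.208%; on $400,000,000 that is $16,832,000.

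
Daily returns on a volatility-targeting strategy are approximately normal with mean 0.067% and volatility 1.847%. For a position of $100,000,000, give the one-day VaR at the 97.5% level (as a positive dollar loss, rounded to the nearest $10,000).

$3,550,000

At 97.5% one-sided, z = 1.960.
VaR = −μ + z·σ = −(0.067%) + 1.960 × 1.847% = 3.553%.
On $100,000,000: 0.03553 × $100,000,000 = $3,553,000.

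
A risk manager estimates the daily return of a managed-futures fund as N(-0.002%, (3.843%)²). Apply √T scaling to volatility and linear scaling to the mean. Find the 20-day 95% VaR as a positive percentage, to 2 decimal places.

28.31%

At 95%, z = 1.645.
σ_{20d} = 3.843% × √20 = 17.186%; μ_{20d} = 20 × -0.002% = -0.040%.
VaR = −(-0.040%) + 1.645 × 17.186% = 28.311%.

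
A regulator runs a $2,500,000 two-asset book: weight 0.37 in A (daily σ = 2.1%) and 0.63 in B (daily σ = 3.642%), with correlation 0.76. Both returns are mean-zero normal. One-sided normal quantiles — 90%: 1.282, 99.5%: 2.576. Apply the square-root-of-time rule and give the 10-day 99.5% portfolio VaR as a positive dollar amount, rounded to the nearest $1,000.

$596,000

σ_p = √(0.37²·2.1² + 0.63²·3.642² + 2·0.76·0.37·0.63·2.1·3.642) = 2.929%.
σ_{10d} = 2.929% × √10 = 9.262%.
VaR = 2.576 × 9.262% = 23.859%; on $2,500,000 that is $596,475.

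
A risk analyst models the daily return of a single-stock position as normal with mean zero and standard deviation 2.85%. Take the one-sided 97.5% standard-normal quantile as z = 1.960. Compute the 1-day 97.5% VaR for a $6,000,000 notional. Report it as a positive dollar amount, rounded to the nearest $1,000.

$335,000

VaR = z·σ = 1.960 × 2.85% = 5.586%.
On $6,000,000: 0.05586 × $6,000,000 = $335,160.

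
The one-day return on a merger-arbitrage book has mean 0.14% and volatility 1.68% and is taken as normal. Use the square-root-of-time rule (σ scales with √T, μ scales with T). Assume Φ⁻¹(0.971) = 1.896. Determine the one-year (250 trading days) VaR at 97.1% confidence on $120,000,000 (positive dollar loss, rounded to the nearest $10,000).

$18,440,000

σ_{250d} = 1.68% × √250 = 26.563%; μ_{250d} = 250 × 0.14% = 35.000%.
VaR = −(35.000%) + 1.896 × 26.563% = 15.363%.
On $120,000,000: 0.15363 × $120,000,000 = $18,435,600.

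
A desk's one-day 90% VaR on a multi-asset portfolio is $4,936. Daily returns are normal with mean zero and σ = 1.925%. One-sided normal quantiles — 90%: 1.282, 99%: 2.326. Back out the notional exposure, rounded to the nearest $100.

VaR as a fraction of value: z·σ = 1.282 × 1.925% = 2.46785%.
Position = $4,936 / 0.0246785 = $200,012.

$200,000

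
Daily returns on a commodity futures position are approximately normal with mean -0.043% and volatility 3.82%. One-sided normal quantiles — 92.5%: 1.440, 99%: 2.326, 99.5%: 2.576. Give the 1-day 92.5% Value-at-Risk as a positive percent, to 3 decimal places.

VaR = −μ + z·σ = −(-0.043%) + 1.440 × 3.82% = 5.544%.

5.544%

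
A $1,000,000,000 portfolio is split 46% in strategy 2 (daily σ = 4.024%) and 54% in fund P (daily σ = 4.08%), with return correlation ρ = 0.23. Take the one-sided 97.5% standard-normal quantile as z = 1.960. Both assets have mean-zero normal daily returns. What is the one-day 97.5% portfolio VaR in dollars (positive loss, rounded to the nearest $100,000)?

$62,500,000

σ_p² = 0.46²·4.024² + 0.54²·4.08² + 2·0.23·0.46·0.54·4.024·4.08 = 10.1564 (%²).
σ_p = √10.1564 = 3.187%.
VaR = 1.960 × 3.187% = 6.247%; on $1,000,000,000 that is $62,470,000.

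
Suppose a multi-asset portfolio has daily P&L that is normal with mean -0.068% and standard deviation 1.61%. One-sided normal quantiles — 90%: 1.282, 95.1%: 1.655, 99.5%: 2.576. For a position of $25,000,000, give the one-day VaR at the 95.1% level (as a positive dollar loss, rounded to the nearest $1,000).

$683,000

VaR = −μ + z·σ = −(-0.068%) + 1.655 × 1.61% = 2.733%.
On $25,000,000: 0.02733 × $25,000,000 = $683,250.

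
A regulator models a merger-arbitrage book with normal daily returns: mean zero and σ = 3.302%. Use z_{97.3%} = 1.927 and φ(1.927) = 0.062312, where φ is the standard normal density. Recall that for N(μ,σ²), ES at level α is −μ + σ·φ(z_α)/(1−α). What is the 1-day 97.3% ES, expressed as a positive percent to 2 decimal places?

7.62%

Tail multiplier: φ(z)/(1−α) = 0.062312 / 0.027 = 2.308.
ES = 3.302% × 2.308 = 7.621%.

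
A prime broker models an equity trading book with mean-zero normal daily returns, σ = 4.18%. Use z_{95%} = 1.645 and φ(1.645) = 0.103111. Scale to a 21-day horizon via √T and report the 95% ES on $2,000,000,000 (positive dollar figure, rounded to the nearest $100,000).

σ_{21d} = 4.18% × √21 = 19.155%.
ES multiplier = φ(z)/(1−α) = 0.103111/0.05 = 2.062.
ES = 19.155% × 2.062 = 39.498%; on $2,000,000,000: $789,960,000.

$790,000,000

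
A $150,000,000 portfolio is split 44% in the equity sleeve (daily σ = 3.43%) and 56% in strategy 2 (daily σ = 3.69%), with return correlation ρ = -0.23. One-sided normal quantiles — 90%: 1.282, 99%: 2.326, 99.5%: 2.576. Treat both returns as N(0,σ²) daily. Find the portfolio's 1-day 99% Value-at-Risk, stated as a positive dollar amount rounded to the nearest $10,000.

σ_p² = 0.44²·3.43² + 0.56²·3.69² + 2·-0.23·0.44·0.56·3.43·3.69 = 5.1131 (%²).
σ_p = √5.1131 = 2.261%.
VaR = 2.326 × 2.261% = 5.259%; on $150,000,000 that is $7,888,500.

$7,890,000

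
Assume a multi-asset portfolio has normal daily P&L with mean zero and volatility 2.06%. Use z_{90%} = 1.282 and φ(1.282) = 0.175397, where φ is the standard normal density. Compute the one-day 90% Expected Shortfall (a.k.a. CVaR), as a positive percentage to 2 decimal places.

Tail multiplier: φ(z)/(1−α) = 0.175397 / 0.1 = 1.754.
ES = 2.06% × 1.754 = 3.613%.

3.61%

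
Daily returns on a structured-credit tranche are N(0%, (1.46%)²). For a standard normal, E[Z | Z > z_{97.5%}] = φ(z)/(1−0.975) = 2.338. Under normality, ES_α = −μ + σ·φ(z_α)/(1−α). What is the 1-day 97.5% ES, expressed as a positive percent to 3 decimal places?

ES = 1.46% × 2.338 = 3.413%.

3.413%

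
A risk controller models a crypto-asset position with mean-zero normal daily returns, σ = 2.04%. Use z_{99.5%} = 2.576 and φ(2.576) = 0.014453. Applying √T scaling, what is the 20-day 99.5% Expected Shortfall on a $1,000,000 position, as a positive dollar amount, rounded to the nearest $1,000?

σ_{20d} = 2.04% × √20 = 9.123%.
ES multiplier = φ(z)/(1−α) = 0.014453/0.005 = 2.891.
ES = 9.123% × 2.891 = 26.375%; on $1,000,000: $263,750.

$264,000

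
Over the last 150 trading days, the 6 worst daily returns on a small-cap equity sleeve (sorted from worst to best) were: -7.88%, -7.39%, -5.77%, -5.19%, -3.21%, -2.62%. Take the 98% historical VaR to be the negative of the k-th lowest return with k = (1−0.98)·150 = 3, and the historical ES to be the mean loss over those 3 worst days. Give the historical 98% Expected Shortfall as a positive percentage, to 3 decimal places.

7.013%

The 3 worst returns sum to -21.04%.
ES = −(-21.04%) / 3 = 7.0133…% ≈ 7.013%.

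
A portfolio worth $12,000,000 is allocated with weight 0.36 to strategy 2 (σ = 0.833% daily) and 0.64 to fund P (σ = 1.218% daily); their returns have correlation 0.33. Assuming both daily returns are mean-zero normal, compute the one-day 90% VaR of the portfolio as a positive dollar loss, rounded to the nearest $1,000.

$142,000

σ_p² = 0.36²·0.833² + 0.64²·1.218² + 2·0.33·0.36·0.64·0.833·1.218 = 0.8519 (%²).
σ_p = √0.8519 = 0.923%.
At 90%, z = 1.282.
VaR = 1.282 × 0.923% = 1.183%; on $12,000,000 that is $141,960.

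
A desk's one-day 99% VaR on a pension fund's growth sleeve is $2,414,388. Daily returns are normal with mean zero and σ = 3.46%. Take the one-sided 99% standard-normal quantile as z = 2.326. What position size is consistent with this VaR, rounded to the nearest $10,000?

VaR as a fraction of value: z·σ = 2.326 × 3.46% = 8.04796%.
Position = $2,414,388 / 0.0804796 = $30,000,000.

$30,000,000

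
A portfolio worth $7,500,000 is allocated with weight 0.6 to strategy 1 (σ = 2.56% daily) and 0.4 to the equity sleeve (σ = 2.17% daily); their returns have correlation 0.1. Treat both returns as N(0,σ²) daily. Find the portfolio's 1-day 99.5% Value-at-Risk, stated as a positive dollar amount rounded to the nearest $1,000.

$355,000

σ_p² = 0.6²·2.56² + 0.4²·2.17² + 2·0.1·0.6·0.4·2.56·2.17 = 3.3794 (%²).
σ_p = √3.3794 = 1.838%.
At 99.5%, z = 2.576.
VaR = 2.576 × 1.838% = 4.735%; on $7,500,000 that is $355,125.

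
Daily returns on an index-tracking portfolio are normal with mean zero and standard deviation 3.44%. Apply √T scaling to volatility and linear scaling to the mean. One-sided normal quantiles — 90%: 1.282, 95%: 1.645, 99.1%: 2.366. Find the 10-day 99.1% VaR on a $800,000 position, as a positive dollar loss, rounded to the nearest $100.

$205,900

σ_{10d} = 3.44% × √10 = 10.878%.
VaR = 2.366 × 10.878% = 25.737%.
On $800,000: 0.25737 × $800,000 = $205,896.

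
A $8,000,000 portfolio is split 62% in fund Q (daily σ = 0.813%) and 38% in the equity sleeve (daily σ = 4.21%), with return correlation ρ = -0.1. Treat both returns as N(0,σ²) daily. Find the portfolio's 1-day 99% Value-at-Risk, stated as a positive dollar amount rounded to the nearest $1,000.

$303,000

σ_p² = 0.62²·0.813² + 0.38²·4.21² + 2·-0.1·0.62·0.38·0.813·4.21 = 2.6522 (%²).
σ_p = √2.6522 = 1.629%.
At 99%, z = 2.326.
VaR = 2.326 × 1.629% = 3.789%; on $8,000,000 that is $303,120.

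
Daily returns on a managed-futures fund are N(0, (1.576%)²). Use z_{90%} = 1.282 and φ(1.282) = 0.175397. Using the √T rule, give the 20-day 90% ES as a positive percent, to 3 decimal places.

σ_{20d} = 1.576% × √20 = 7.048%.
ES multiplier = φ(z)/(1−α) = 0.175397/0.1 = 1.754.
ES = 7.048% × 1.754 = 12.362%.

12.362%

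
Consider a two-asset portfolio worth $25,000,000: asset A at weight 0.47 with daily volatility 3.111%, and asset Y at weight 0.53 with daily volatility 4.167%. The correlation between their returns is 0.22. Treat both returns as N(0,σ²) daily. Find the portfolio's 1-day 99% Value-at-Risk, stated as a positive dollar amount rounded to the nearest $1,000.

$1,689,000

σ_p² = 0.47²·3.111² + 0.53²·4.167² + 2·0.22·0.47·0.53·3.111·4.167 = 8.4363 (%²).
σ_p = √8.4363 = 2.905%.
At 99%, z = 2.326.
VaR = 2.326 × 2.905% = 6.757%; on $25,000,000 that is $1,689,250.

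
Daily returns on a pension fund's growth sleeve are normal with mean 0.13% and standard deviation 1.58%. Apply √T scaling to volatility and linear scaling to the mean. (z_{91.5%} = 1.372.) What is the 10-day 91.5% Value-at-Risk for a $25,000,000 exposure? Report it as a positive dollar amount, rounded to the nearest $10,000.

σ_{10d} = 1.58% × √10 = 4.996%; μ_{10d} = 10 × 0.13% = 1.300%.
VaR = −(1.300%) + 1.372 × 4.996% = 5.555%.
On $25,000,000: 0.05555 × $25,000,000 = $1,388,750.

$1,390,000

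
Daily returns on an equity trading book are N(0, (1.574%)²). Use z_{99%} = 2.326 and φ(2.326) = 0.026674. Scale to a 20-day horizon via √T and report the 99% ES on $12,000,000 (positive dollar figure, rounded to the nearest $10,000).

σ_{20d} = 1.574% × √20 = 7.039%.
ES multiplier = φ(z)/(1−α) = 0.026674/0.01 = 2.667.
ES = 7.039% × 2.667 = 18.773%; on $12,000,000: $2,252,760.

$2,250,000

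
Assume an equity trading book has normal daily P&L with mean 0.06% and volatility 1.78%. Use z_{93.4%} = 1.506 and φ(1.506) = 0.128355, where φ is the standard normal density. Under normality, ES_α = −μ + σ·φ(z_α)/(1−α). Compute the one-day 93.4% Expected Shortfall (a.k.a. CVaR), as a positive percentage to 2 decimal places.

Tail multiplier: φ(z)/(1−α) = 0.128355 / 0.066 = 1.945.
ES = −(0.06%) + 1.78% × 1.945 = 3.402%.

3.40%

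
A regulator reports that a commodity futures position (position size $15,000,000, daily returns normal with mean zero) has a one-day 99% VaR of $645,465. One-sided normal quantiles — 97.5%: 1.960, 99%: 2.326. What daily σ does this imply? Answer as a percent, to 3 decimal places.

VaR as a fraction: $645,465 / $15,000,000 = 4.303%.
σ = VaR / z = 4.303% / 2.326 = 1.850%.

1.850%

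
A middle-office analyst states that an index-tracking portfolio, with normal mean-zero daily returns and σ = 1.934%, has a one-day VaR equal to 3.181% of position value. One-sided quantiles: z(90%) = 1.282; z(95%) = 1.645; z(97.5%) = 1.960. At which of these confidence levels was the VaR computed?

95%

Implied z = VaR/σ = 3.181 / 1.934 = 1.645.
This matches z(95%) = 1.645.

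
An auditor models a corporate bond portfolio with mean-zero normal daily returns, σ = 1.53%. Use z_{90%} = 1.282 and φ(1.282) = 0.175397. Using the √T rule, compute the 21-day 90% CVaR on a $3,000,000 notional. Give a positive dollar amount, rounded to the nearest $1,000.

$369,000

σ_{21d} = 1.53% × √21 = 7.011%.
ES multiplier = φ(z)/(1−α) = 0.175397/0.1 = 1.754.
ES = 7.011% × 1.754 = 12.297%; on $3,000,000: $368,910.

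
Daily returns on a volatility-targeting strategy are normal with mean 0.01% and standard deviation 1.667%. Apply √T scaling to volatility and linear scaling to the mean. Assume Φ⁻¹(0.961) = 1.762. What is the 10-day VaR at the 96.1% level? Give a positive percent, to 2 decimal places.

σ_{10d} = 1.667% × √10 = 5.272%; μ_{10d} = 10 × 0.01% = 0.100%.
VaR = −(0.100%) + 1.762 × 5.272% = 9.189%.

9.19%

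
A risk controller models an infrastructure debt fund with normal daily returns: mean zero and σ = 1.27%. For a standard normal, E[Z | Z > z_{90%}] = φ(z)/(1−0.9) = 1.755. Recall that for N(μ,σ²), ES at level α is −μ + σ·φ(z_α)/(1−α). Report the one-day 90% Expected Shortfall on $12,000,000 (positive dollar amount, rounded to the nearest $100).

$267,500

ES = 1.27% × 1.755 = 2.229%.
On $12,000,000: 0.02229 × $12,000,000 = $267,480.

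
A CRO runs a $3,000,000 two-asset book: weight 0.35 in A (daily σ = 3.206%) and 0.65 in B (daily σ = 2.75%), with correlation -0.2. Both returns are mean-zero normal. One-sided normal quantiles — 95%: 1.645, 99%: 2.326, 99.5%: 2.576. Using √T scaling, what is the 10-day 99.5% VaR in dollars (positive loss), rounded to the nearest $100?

$467,000

σ_p = √(0.35²·3.206² + 0.65²·2.75² + 2·-0.2·0.35·0.65·3.206·2.75) = 1.911%.
σ_{10d} = 1.911% × √10 = 6.043%.
VaR = 2.576 × 6.043% = 15.567%; on $3,000,000 that is $467,010.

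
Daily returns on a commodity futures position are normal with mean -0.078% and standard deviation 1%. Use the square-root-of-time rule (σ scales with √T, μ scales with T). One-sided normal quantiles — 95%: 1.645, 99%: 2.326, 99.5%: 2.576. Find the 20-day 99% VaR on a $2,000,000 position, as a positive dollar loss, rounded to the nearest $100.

$239,200

σ_{20d} = 1% × √20 = 4.472%; μ_{20d} = 20 × -0.078% = -1.560%.
VaR = −(-1.560%) + 2.326 × 4.472% = 11.962%.
On $2,000,000: 0.11962 × $2,000,000 = $239,240.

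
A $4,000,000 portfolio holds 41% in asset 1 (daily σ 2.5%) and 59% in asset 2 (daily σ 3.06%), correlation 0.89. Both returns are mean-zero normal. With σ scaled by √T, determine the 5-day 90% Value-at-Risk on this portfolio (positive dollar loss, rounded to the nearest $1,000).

σ_p = √(0.41²·2.5² + 0.59²·3.06² + 2·0.89·0.41·0.59·2.5·3.06) = 2.758%.
σ_{5d} = 2.758% × √5 = 6.167%.
z(90%) = 1.282.
VaR = 1.282 × 6.167% = 7.906%; on $4,000,000 that is $316,240.

$316,000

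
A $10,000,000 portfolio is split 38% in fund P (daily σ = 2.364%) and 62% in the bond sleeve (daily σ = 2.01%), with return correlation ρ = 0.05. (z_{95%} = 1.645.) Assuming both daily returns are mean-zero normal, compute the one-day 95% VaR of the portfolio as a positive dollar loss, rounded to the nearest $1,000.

$259,000

σ_p² = 0.38²·2.364² + 0.62²·2.01² + 2·0.05·0.38·0.62·2.364·2.01 = 2.4719 (%²).
σ_p = √2.4719 = 1.572%.
VaR = 1.645 × 1.572% = 2.586%; on $10,000,000 that is $258,600.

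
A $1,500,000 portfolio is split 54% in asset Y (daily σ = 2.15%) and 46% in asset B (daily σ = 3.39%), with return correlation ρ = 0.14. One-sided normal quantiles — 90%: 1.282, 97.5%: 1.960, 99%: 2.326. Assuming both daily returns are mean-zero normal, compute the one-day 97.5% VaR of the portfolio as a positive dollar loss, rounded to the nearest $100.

$60,900

σ_p² = 0.54²·2.15² + 0.46²·3.39² + 2·0.14·0.54·0.46·2.15·3.39 = 4.2866 (%²).
σ_p = √4.2866 = 2.070%.
VaR = 1.960 × 2.070% = 4.057%; on $1,500,000 that is $60,855.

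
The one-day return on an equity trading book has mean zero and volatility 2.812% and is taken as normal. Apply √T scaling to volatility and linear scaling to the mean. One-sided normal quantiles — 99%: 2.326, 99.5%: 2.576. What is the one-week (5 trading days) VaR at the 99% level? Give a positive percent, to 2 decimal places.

σ_{5d} = 2.812% × √5 = 6.288%.
VaR = 2.326 × 6.288% = 14.626%.

14.63%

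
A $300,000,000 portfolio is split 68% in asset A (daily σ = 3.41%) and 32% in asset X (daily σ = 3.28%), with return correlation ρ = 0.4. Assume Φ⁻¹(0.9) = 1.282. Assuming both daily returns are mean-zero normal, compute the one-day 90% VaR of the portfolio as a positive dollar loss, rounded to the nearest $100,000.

σ_p² = 0.68²·3.41² + 0.32²·3.28² + 2·0.4·0.68·0.32·3.41·3.28 = 8.4255 (%²).
σ_p = √8.4255 = 2.903%.
VaR = 1.282 × 2.903% = 3.722%; on $300,000,000 that is $11,166,000.

$11,200,000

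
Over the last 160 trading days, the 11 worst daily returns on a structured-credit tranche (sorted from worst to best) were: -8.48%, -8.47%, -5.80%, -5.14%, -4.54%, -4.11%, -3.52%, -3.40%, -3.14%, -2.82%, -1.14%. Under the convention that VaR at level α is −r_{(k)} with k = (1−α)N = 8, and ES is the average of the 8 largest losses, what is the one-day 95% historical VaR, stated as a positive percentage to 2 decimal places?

k = 8; the 8th lowest return is -3.40%, so VaR = 3.40%.

3.40%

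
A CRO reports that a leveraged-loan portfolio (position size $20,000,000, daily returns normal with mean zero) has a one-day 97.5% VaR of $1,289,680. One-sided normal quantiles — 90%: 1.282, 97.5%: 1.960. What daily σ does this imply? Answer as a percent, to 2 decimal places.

3.29%

VaR as a fraction: $1,289,680 / $20,000,000 = 6.448%.
σ = VaR / z = 6.448% / 1.960 = 3.290%.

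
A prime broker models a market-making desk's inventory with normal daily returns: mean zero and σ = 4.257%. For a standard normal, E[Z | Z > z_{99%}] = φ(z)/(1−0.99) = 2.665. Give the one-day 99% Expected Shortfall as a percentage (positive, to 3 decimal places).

ES = 4.257% × 2.665 = 11.345%.

11.345%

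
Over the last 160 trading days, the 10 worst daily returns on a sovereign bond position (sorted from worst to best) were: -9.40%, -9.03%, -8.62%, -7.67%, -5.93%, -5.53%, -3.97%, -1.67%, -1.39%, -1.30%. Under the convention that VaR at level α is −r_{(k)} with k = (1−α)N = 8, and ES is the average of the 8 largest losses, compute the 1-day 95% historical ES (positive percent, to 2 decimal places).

6.48%

The 8 worst returns sum to -51.82%.
ES = −(-51.82%) / 8 = 6.4775% ≈ 6.48%.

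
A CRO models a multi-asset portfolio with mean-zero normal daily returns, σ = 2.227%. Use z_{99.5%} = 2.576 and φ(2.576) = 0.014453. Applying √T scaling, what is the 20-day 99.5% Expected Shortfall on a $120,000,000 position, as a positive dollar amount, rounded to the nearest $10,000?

σ_{20d} = 2.227% × √20 = 9.959%.
ES multiplier = φ(z)/(1−α) = 0.014453/0.005 = 2.891.
ES = 9.959% × 2.891 = 28.791%; on $120,000,000: $34,549,200.

$34,550,000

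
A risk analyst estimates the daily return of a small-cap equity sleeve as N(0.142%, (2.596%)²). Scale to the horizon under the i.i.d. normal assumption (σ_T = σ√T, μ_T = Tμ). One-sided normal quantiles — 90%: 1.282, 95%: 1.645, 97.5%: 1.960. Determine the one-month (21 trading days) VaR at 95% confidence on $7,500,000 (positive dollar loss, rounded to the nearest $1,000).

σ_{21d} = 2.596% × √21 = 11.896%; μ_{21d} = 21 × 0.142% = 2.982%.
VaR = −(2.982%) + 1.645 × 11.896% = 16.587%.
On $7,500,000: 0.16587 × $7,500,000 = $1,244,025.

$1,244,000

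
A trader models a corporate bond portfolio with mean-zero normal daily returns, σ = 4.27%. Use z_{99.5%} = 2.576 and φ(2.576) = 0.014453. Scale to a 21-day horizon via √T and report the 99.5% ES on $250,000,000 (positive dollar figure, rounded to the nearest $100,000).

$141,400,000

σ_{21d} = 4.27% × √21 = 19.568%.
ES multiplier = φ(z)/(1−α) = 0.014453/0.005 = 2.891.
ES = 19.568% × 2.891 = 56.571%; on $250,000,000: $141,427,500.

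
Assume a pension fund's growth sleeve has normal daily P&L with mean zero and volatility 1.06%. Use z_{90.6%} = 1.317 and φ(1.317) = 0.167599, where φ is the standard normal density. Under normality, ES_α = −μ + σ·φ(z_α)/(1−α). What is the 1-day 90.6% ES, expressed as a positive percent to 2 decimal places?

Tail multiplier: φ(z)/(1−α) = 0.167599 / 0.094 = 1.783.
ES = 1.06% × 1.783 = 1.890%.

1.89%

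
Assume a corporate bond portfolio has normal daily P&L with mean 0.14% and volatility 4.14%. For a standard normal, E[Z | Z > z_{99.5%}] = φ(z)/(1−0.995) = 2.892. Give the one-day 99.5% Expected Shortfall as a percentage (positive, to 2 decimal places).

ES = −(0.14%) + 4.14% × 2.892 = 11.833%.

11.83%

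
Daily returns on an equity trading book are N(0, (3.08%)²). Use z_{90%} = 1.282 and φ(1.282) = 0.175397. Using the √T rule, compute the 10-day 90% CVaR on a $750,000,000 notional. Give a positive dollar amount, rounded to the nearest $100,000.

σ_{10d} = 3.08% × √10 = 9.740%.
ES multiplier = φ(z)/(1−α) = 0.175397/0.1 = 1.754.
ES = 9.740% × 1.754 = 17.084%; on $750,000,000: $128,130,000.

$128,100,000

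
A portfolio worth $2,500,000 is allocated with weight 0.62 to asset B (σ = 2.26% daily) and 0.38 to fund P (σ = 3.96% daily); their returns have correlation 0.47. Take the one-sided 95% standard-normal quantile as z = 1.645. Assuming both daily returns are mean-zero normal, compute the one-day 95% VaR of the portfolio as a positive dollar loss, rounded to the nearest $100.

σ_p² = 0.62²·2.26² + 0.38²·3.96² + 2·0.47·0.62·0.38·2.26·3.96 = 6.2098 (%²).
σ_p = √6.2098 = 2.492%.
VaR = 1.645 × 2.492% = 4.099%; on $2,500,000 that is $102,475.

$102,500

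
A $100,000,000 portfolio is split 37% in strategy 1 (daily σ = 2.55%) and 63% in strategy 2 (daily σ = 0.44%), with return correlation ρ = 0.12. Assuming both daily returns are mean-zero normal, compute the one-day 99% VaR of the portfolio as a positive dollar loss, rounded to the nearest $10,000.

$2,360,000

σ_p² = 0.37²·2.55² + 0.63²·0.44² + 2·0.12·0.37·0.63·2.55·0.44 = 1.0298 (%²).
σ_p = √1.0298 = 1.015%.
At 99%, z = 2.326.
VaR = 2.326 × 1.015% = 2.361%; on $100,000,000 that is $2,361,000.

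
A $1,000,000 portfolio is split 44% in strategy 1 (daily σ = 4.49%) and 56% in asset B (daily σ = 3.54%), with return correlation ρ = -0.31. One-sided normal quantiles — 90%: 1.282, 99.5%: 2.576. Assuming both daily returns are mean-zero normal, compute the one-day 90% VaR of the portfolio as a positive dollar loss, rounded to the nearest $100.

$29,800

σ_p² = 0.44²·4.49² + 0.56²·3.54² + 2·-0.31·0.44·0.56·4.49·3.54 = 5.4047 (%²).
σ_p = √5.4047 = 2.325%.
VaR = 1.282 × 2.325% = 2.981%; on $1,000,000 that is $29,810.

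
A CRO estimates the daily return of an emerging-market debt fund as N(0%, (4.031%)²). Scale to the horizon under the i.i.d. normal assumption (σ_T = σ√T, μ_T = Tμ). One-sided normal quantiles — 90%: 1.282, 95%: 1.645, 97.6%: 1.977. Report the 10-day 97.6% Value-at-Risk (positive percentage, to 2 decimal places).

σ_{10d} = 4.031% × √10 = 12.747%.
VaR = 1.977 × 12.747% = 25.201%.

25.20%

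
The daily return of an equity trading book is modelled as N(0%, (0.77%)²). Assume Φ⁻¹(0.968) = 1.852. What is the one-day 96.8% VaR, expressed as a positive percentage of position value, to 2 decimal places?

VaR = z·σ = 1.852 × 0.77% = 1.426%.

1.43%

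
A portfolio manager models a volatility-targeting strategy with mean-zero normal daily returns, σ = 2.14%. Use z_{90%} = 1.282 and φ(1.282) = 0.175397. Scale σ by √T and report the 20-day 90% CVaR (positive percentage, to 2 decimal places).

16.79%

σ_{20d} = 2.14% × √20 = 9.570%.
ES multiplier = φ(z)/(1−α) = 0.175397/0.1 = 1.754.
ES = 9.570% × 1.754 = 16.786%.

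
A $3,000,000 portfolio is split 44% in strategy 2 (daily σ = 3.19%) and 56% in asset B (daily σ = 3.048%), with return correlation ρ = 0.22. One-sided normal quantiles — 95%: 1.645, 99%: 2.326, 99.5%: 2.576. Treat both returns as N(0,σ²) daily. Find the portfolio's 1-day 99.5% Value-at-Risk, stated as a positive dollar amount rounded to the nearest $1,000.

$188,000

σ_p² = 0.44²·3.19² + 0.56²·3.048² + 2·0.22·0.44·0.56·3.19·3.048 = 5.9377 (%²).
σ_p = √5.9377 = 2.437%.
VaR = 2.576 × 2.437% = 6.278%; on $3,000,000 that is $188,340.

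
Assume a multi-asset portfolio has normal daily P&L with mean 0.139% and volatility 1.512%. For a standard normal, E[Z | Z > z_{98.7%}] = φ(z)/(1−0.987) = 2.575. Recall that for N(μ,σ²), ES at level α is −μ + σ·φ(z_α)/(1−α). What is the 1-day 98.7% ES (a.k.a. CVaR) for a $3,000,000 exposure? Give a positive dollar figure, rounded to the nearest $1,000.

ES = −(0.139%) + 1.512% × 2.575 = 3.754%.
On $3,000,000: 0.03754 × $3,000,000 = $112,620.

$113,000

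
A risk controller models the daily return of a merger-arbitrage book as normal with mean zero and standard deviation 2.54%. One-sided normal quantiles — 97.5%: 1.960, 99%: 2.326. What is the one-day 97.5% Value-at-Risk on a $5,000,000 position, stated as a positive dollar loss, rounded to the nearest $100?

$248,900

VaR = z·σ = 1.960 × 2.54% = 4.978%.
On $5,000,000: 0.04978 × $5,000,000 = $248,900.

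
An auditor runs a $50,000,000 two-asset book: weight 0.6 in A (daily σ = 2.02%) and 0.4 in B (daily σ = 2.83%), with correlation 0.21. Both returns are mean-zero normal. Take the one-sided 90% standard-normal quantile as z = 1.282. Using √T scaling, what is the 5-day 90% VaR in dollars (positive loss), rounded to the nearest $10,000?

σ_p = √(0.6²·2.02² + 0.4²·2.83² + 2·0.21·0.6·0.4·2.02·2.83) = 1.824%.
σ_{5d} = 1.824% × √5 = 4.079%.
VaR = 1.282 × 4.079% = 5.229%; on $50,000,000 that is $2,614,500.

$2,610,000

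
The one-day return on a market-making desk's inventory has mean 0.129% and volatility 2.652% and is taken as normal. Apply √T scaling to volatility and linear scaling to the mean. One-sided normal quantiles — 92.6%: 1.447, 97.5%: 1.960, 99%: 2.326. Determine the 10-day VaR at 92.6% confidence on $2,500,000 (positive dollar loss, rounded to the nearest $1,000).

$271,000

σ_{10d} = 2.652% × √10 = 8.386%; μ_{10d} = 10 × 0.129% = 1.290%.
VaR = −(1.290%) + 1.447 × 8.386% = 10.845%.
On $2,500,000: 0.10845 × $2,500,000 = $271,125.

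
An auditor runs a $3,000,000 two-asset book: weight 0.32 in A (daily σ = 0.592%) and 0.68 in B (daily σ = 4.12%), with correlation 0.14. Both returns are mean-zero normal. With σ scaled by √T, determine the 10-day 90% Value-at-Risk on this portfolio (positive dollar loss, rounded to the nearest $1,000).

$345,000

σ_p = √(0.32²·0.592² + 0.68²·4.12² + 2·0.14·0.32·0.68·0.592·4.12) = 2.834%.
σ_{10d} = 2.834% × √10 = 8.962%.
z(90%) = 1.282.
VaR = 1.282 × 8.962% = 11.489%; on $3,000,000 that is $344,670.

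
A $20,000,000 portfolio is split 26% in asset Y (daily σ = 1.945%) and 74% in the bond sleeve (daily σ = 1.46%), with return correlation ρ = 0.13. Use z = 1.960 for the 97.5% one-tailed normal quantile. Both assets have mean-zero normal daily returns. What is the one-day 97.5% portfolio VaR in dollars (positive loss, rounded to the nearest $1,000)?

σ_p² = 0.26²·1.945² + 0.74²·1.46² + 2·0.13·0.26·0.74·1.945·1.46 = 1.5650 (%²).
σ_p = √1.5650 = 1.251%.
VaR = 1.960 × 1.251% = 2.452%; on $20,000,000 that is $490,400.

$490,000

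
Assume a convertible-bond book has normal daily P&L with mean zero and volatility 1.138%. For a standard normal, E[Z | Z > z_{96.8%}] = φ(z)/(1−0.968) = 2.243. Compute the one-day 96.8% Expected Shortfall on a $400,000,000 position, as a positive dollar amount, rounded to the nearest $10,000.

$10,210,000

ES = 1.138% × 2.243 = 2.553%.
On $400,000,000: 0.02553 × $400,000,000 = $10,212,000.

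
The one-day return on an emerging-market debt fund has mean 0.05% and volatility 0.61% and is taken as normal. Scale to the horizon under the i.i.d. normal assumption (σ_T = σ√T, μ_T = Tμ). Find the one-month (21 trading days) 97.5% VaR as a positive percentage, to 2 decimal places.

4.43%

At 97.5%, z = 1.960.
σ_{21d} = 0.61% × √21 = 2.795%; μ_{21d} = 21 × 0.05% = 1.050%.
VaR = −(1.050%) + 1.960 × 2.795% = 4.428%.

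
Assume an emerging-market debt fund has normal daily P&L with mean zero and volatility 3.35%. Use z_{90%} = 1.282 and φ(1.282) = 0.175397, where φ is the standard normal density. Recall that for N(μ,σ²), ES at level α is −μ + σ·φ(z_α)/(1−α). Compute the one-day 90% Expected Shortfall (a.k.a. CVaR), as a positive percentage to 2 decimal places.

Tail multiplier: φ(z)/(1−α) = 0.175397 / 0.1 = 1.754.
ES = 3.35% × 1.754 = 5.876%.

5.88%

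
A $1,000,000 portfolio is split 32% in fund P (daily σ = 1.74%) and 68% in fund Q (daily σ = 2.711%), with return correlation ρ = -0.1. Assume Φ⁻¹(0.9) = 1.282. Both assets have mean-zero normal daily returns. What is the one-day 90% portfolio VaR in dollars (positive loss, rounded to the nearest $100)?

$24,000

σ_p² = 0.32²·1.74² + 0.68²·2.711² + 2·-0.1·0.32·0.68·1.74·2.711 = 3.5032 (%²).
σ_p = √3.5032 = 1.872%.
VaR = 1.282 × 1.872% = 2.400%; on $1,000,000 that is $24,000.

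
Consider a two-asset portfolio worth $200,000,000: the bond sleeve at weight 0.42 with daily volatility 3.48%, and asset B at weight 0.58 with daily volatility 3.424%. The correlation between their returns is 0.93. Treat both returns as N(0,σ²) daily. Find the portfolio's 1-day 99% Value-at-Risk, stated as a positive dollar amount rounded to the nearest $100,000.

σ_p² = 0.42²·3.48² + 0.58²·3.424² + 2·0.93·0.42·0.58·3.48·3.424 = 11.4790 (%²).
σ_p = √11.4790 = 3.388%.
At 99%, z = 2.326.
VaR = 2.326 × 3.388% = 7.880%; on $200,000,000 that is $15,760,000.

$15,800,000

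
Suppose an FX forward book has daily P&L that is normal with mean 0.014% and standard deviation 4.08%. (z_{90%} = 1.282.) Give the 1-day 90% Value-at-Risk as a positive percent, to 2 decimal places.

5.22%

VaR = −μ + z·σ = −(0.014%) + 1.282 × 4.08% = 5.217%.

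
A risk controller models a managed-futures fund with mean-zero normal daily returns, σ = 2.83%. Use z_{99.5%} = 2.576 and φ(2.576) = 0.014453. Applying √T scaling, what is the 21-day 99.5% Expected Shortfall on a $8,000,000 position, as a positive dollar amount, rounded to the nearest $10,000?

σ_{21d} = 2.83% × √21 = 12.969%.
ES multiplier = φ(z)/(1−α) = 0.014453/0.005 = 2.891.
ES = 12.969% × 2.891 = 37.493%; on $8,000,000: $2,999,440.

$3,000,000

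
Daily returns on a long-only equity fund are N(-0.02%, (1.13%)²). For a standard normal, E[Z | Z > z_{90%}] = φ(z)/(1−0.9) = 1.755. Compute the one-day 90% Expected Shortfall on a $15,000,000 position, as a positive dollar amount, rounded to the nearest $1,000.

$300,000

ES = −(-0.02%) + 1.13% × 1.755 = 2.003%.
On $15,000,000: 0.02003 × $15,000,000 = $300,450.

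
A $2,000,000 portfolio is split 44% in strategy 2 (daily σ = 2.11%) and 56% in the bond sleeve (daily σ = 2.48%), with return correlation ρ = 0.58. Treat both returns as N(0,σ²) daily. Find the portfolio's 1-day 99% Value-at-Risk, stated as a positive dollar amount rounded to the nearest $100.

σ_p² = 0.44²·2.11² + 0.56²·2.48² + 2·0.58·0.44·0.56·2.11·2.48 = 4.2864 (%²).
σ_p = √4.2864 = 2.070%.
At 99%, z = 2.326.
VaR = 2.326 × 2.070% = 4.815%; on $2,000,000 that is $96,300.

$96,300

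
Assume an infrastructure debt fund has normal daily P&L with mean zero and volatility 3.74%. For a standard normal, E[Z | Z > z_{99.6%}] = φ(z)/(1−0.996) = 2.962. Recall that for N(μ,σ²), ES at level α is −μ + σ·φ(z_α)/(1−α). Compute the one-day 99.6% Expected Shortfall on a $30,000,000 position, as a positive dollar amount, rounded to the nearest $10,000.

ES = 3.74% × 2.962 = 11.078%.
On $30,000,000: 0.11078 × $30,000,000 = $3,323,400.

$3,320,000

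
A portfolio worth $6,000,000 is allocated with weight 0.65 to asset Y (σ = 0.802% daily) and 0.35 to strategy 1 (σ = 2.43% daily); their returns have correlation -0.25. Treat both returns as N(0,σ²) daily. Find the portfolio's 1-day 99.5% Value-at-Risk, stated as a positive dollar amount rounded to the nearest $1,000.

σ_p² = 0.65²·0.802² + 0.35²·2.43² + 2·-0.25·0.65·0.35·0.802·2.43 = 0.7734 (%²).
σ_p = √0.7734 = 0.879%.
At 99.5%, z = 2.576.
VaR = 2.576 × 0.879% = 2.264%; on $6,000,000 that is $135,840.

$136,000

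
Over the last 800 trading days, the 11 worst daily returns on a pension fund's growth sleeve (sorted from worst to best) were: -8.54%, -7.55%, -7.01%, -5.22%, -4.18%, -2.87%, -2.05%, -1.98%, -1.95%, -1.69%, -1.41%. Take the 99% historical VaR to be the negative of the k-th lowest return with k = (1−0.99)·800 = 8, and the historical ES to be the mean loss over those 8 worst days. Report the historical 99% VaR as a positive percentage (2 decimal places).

1.98%

k = 8; the 8th lowest return is -1.98%, so VaR = 1.98%.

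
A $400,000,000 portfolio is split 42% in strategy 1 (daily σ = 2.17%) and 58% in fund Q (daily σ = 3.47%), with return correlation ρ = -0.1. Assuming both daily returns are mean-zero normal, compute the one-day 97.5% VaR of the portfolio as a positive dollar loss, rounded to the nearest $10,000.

σ_p² = 0.42²·2.17² + 0.58²·3.47² + 2·-0.1·0.42·0.58·2.17·3.47 = 4.5144 (%²).
σ_p = √4.5144 = 2.125%.
At 97.5%, z = 1.960.
VaR = 1.960 × 2.125% = 4.165%; on $400,000,000 that is $16,660,000.

$16,660,000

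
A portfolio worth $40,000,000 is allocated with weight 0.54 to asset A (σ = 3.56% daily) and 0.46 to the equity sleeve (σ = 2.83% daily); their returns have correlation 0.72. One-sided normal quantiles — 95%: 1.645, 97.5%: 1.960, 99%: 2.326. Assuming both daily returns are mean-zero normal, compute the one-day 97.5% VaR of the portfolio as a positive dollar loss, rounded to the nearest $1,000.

$2,351,000

σ_p² = 0.54²·3.56² + 0.46²·2.83² + 2·0.72·0.54·0.46·3.56·2.83 = 8.9940 (%²).
σ_p = √8.9940 = 2.999%.
VaR = 1.960 × 2.999% = 5.878%; on $40,000,000 that is $2,351,200.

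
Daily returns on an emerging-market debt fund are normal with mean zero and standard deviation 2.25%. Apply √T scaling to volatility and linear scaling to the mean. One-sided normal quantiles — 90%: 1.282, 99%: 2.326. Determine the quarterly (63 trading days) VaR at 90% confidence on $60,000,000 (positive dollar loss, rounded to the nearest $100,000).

$13,700,000

σ_{63d} = 2.25% × √63 = 17.859%.
VaR = 1.282 × 17.859% = 22.895%.
On $60,000,000: 0.22895 × $60,000,000 = $13,737,000.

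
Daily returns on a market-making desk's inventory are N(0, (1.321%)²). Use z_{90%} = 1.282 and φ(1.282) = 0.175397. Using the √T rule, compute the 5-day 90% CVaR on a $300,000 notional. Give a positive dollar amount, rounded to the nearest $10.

$15,540

σ_{5d} = 1.321% × √5 = 2.954%.
ES multiplier = φ(z)/(1−α) = 0.175397/0.1 = 1.754.
ES = 2.954% × 1.754 = 5.181%; on $300,000: $15,543.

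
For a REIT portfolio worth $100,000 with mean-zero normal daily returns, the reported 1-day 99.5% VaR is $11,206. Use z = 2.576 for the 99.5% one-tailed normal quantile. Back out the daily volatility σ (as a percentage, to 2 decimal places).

VaR as a fraction: $11,206 / $100,000 = 11.206%.
σ = VaR / z = 11.206% / 2.576 = 4.350%.

4.35%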